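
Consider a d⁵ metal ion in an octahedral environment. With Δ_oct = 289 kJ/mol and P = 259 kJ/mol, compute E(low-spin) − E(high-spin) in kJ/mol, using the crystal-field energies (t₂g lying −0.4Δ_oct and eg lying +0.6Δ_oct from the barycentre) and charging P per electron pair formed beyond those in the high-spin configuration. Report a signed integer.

High-spin: t₂g³ eg², CFSE = 0.0Δ_oct = 0 kJ/mol.
Low-spin: t₂g⁵ eg⁰, orbital CFSE = -2.0Δ_oct = -578 kJ/mol; plus 2 excess pairs × P = +518 kJ/mol; total -60 kJ/mol.
E(LS) − E(HS) = -60 − (0) = -60 kJ/mol.

-60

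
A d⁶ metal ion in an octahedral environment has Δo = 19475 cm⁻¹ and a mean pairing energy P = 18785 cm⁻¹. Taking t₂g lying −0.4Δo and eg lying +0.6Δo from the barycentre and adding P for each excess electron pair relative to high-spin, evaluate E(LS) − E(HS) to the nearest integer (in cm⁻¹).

-1380

High-spin d⁶ fills as t₂g⁴ eg² with CFSE 4(−0.4) + 2(+0.6) = -0.4Δo = -7790 cm⁻¹.
Low-spin t₂g⁶ eg⁰ gives -2.4Δo = -46740 cm⁻¹, but forming 2 extra pairs costs 2P = 37570 cm⁻¹, so E(LS) = -46740 + 37570 = -9170 cm⁻¹.
The difference is -9170 − (-7790) = -1380 cm⁻¹, so low-spin lies lower.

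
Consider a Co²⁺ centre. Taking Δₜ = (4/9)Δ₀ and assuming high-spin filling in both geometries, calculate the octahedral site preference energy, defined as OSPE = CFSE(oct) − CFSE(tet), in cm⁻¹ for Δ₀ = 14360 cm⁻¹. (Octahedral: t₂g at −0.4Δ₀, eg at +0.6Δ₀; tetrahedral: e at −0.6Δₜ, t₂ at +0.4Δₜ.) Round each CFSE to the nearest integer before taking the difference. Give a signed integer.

Co is in group 9, so Co²⁺ is d⁷ (9 − 2 = 7).
Octahedral high-spin t₂g⁵ eg²: CFSE = -0.8 × 14360 = -11488 cm⁻¹.
Tetrahedral: e⁴ t₂³, CFSE = 4(−0.6) + 3(+0.4) = -1.2Δₜ = -1.2 × (4/9) × 14360 = -7659 cm⁻¹.
Subtracting, OSPE = -11488 − (-7659) = -3829 cm⁻¹.

-3829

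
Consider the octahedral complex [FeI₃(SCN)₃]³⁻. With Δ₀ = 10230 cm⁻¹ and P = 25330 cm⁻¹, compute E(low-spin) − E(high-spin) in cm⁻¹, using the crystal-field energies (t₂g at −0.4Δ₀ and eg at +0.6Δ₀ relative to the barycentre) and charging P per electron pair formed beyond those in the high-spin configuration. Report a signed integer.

30200

Ligand charges: 3×(-1) from I⁻ and 3×(-1) from SCN⁻ sum to -6; with overall charge -3, Fe is +3.
Group 8 minus oxidation state +3 gives a d⁵ configuration for Fe³⁺.
High-spin: t₂g³ eg², CFSE = 0.0Δ₀ = 0 cm⁻¹.
For low-spin the configuration is t₂g⁵ eg⁰: orbital energy -2.0 × 10230 = -20460 cm⁻¹, and 2 additional pairs relative to high-spin add 50660 cm⁻¹, giving 30200 cm⁻¹.
Thus E(LS) − E(HS) = 30200 cm⁻¹.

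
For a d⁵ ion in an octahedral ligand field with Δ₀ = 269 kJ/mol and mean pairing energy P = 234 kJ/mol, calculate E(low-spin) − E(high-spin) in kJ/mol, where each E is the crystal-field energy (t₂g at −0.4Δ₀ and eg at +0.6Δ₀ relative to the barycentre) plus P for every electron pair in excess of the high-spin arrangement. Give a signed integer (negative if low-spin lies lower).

High-spin d⁵ fills as t₂g³ eg² with CFSE 3(−0.4) + 2(+0.6) = 0.0Δ₀ = 0 kJ/mol.
Low-spin t₂g⁵ eg⁰ gives -2.0Δ₀ = -538 kJ/mol, but forming 2 extra pairs costs 2P = 468 kJ/mol, so E(LS) = -538 + 468 = -70 kJ/mol.
E(LS) − E(HS) = -70 − (0) = -70 kJ/mol.

-70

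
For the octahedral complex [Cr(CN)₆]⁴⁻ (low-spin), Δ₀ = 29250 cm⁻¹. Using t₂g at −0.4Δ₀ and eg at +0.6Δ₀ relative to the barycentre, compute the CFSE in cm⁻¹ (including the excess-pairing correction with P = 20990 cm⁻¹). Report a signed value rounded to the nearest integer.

-25810

Each CN⁻ contributes -1; 6 × (-1) = -6. With overall charge -4, Cr is in the +2 oxidation state.
Cr²⁺: group 6, so d-count = 6 − 2 = 4.
The d⁴ electrons fill as t₂g⁴ eg⁰.
The orbital stabilization is -1.6Δ₀ = -1.6 × 29250 = -46800 cm⁻¹.
High-spin d⁴ would be t₂g³ eg¹ with 0 pairs; low-spin has 1, so 1 excess pair costs +1P = +20990 cm⁻¹.
Net CFSE = -46800 + 20990 = -25810 cm⁻¹.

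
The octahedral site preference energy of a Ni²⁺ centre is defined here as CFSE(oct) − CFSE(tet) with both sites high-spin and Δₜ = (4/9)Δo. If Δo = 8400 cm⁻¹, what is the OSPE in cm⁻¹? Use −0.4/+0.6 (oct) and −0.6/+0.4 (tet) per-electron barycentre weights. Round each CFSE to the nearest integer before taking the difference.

-7093

Group 10 minus oxidation state +2 gives a d⁸ configuration for Ni²⁺.
Octahedral high-spin t2g^6 e_g^2: CFSE = -1.2 × 8400 = -10080 cm⁻¹.
Tetrahedral: e^4 t2^4, CFSE = 4(−0.6) + 4(+0.4) = -0.8Δₜ = -0.8 × (4/9) × 8400 = -2987 cm⁻¹.
Subtracting, OSPE = -10080 − (-2987) = -7093 cm⁻¹.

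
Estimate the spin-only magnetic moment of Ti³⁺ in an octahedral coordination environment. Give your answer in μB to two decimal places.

1.73 μB

Group 4 minus oxidation state +3 gives a d¹ configuration for Ti³⁺.
For octahedral d¹ the high- and low-spin configurations coincide.
Configuration: t₂g¹ eg⁰ → 1 unpaired electron.
μ(spin-only) = √[1(1+2)] = √3 ≈ 1.73 μB.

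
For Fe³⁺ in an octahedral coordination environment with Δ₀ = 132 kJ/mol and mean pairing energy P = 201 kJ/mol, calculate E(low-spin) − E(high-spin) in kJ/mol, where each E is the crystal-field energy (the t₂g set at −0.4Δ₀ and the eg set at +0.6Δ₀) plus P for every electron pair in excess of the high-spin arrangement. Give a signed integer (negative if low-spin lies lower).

138

Fe sits in group 8; removing 3 electrons leaves Fe³⁺ with 8 − 3 = 5 d electrons.
High-spin: t₂g³ eg², CFSE = 0.0Δ₀ = 0 kJ/mol.
Low-spin: t₂g⁵ eg⁰, orbital CFSE = -2.0Δ₀ = -264 kJ/mol; plus 2 excess pairs × P = +402 kJ/mol; total 138 kJ/mol.
The difference is 138 − (0) = 138 kJ/mol, so high-spin lies lower.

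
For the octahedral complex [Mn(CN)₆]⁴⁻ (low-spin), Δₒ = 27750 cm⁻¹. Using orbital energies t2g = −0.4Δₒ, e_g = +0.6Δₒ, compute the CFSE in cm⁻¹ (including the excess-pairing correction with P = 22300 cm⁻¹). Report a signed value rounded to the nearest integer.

Each CN⁻ contributes -1; 6 × (-1) = -6. With overall charge -4, Mn is in the +2 oxidation state.
Mn sits in group 7; removing 2 electrons leaves Mn²⁺ with 7 − 2 = 5 d electrons.
Electron filling gives t2g^5 e_g^0.
CFSE(orbital) = 5×(-0.4Δₒ) + 0×(0.6Δₒ) = -2.0Δₒ; with Δₒ = 27750 cm⁻¹ that is -55500 cm⁻¹.
High-spin d⁵ would be t2g^3 e_g^2 with 0 pairs; low-spin has 2, so 2 excess pairs cost +2P = +44600 cm⁻¹.
Net CFSE = -55500 + 44600 = -10900 cm⁻¹.

-10900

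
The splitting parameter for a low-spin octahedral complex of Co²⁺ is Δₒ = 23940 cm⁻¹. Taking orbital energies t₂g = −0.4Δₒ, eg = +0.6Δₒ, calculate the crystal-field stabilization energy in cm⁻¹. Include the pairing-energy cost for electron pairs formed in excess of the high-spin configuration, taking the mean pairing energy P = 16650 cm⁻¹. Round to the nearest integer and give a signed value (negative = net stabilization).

Co is in group 9, so Co²⁺ is d⁷ (9 − 2 = 7).
The d⁷ electrons fill as t₂g⁶ eg¹.
Orbital CFSE = 6(-0.4) + 1(0.6) = -1.8Δₒ = -1.8 × 23940 = -43092 cm⁻¹.
Pairing penalty: 3 pairs vs 2 in the high-spin reference → 1 extra × P = 16650 cm⁻¹.
Net CFSE = -43092 + 16650 = -26442 cm⁻¹.

-26442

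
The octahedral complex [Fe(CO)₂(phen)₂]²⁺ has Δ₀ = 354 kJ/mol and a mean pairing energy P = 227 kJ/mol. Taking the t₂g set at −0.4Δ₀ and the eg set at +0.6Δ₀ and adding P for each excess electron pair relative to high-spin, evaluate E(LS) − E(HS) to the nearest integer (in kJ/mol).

Ligand charges: 2×(+0) from CO and 2×(+0) from phen sum to +0; with overall charge +2, Fe is +2.
Fe is in group 8, so Fe²⁺ is d⁶ (8 − 2 = 6).
High-spin d⁶ fills as t₂g⁴ eg² with CFSE 4(−0.4) + 2(+0.6) = -0.4Δ₀ = -142 kJ/mol.
For low-spin the configuration is t₂g⁶ eg⁰: orbital energy -2.4 × 354 = -850 kJ/mol, and 2 additional pairs relative to high-spin add 454 kJ/mol, giving -396 kJ/mol.
Thus E(LS) − E(HS) = -254 kJ/mol.

-254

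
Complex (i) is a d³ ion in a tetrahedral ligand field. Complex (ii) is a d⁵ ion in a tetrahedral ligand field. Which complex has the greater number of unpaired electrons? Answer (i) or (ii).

(ii)

(i): Tetrahedral fields are weak (Δₜ ≈ 4/9 Δₒ), so electrons fill high-spin; e^2 t2^1 → 3 unpaired.
(ii): With tetrahedral geometry the complex is necessarily high-spin; e^2 t2^3 → 5 unpaired.
So (ii) has more unpaired electrons.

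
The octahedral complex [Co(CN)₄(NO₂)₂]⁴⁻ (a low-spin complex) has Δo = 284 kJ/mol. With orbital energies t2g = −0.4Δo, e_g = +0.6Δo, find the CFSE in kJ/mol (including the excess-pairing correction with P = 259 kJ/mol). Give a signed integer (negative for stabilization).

Ligand charges: 4×(-1) from CN⁻ and 2×(-1) from NO₂⁻ sum to -6; with overall charge -4, Co is +2.
Co sits in group 9; removing 2 electrons leaves Co²⁺ with 9 − 2 = 7 d electrons.
Electron filling gives t2g^6 e_g^1.
Orbital CFSE = 6(-0.4) + 1(0.6) = -1.8Δo = -1.8 × 284 = -511 kJ/mol.
Relative to high-spin t2g^5 e_g^2 (2 paired), the low-spin configuration has 1 additional pair, contributing +1 × 259 = +259 kJ/mol.
Combining: -511 + 259 = -252 kJ/mol.

-252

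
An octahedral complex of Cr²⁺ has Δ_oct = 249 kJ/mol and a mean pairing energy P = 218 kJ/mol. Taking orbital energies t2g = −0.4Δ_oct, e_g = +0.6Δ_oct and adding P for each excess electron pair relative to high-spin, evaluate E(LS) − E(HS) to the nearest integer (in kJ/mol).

-31

Group 6 minus oxidation state +2 gives a d⁴ configuration for Cr²⁺.
In the high-spin limit (t2g^3 e_g^1) the orbital term is -0.6Δ_oct = -149 kJ/mol, with no excess pairing.
Low-spin t2g^4 e_g^0 gives -1.6Δ_oct = -398 kJ/mol, but forming 1 extra pair costs 1P = 218 kJ/mol, so E(LS) = -398 + 218 = -180 kJ/mol.
The difference is -180 − (-149) = -31 kJ/mol, so low-spin lies lower.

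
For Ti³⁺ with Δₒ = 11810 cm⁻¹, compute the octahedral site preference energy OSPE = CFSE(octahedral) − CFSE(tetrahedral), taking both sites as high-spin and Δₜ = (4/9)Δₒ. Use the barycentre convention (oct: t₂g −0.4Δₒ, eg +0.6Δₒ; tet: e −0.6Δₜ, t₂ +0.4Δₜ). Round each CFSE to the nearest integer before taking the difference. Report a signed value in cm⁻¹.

-1575

Group 4 minus oxidation state +3 gives a d¹ configuration for Ti³⁺.
In an octahedral site d¹ (HS) is t₂g¹ eg⁰, giving CFSE(oct) = -0.4Δₒ = -4724 cm⁻¹.
In a tetrahedral site the filling is e¹ t₂⁰: CFSE(tet) = -0.6Δₜ = -0.6 × (4/9)(11810) = -3149 cm⁻¹.
Subtracting, OSPE = -4724 − (-3149) = -1575 cm⁻¹.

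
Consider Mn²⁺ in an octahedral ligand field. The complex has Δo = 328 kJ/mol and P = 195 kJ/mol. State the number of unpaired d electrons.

Mn is in group 7, so Mn²⁺ is d⁵ (7 − 2 = 5).
Here Δo > P (328 > 195), so the low-spin state is favoured.
That gives t2g^5 e_g^0.
Unpaired electrons: 1.

1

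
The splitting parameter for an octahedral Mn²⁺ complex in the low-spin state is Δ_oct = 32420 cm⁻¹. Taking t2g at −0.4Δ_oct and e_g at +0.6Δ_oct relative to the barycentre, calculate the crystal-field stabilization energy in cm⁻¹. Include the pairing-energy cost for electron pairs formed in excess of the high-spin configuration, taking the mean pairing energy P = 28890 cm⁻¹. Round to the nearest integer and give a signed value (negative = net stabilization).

-7060

Mn is in group 7, so Mn²⁺ is d⁵ (7 − 2 = 5).
Electron filling gives t2g^5 e_g^0.
The orbital stabilization is -2.0Δ_oct = -2.0 × 32420 = -64840 cm⁻¹.
High-spin d⁵ would be t2g^3 e_g^2 with 0 pairs; low-spin has 2, so 2 excess pairs cost +2P = +57780 cm⁻¹.
Net CFSE = -64840 + 57780 = -7060 cm⁻¹.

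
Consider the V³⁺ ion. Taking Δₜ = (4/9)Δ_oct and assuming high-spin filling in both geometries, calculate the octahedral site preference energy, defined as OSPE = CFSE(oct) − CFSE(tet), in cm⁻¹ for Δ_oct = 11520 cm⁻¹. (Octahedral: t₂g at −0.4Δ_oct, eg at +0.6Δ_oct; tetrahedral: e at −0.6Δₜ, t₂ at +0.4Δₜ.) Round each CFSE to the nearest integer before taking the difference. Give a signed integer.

V³⁺: group 5, so d-count = 5 − 3 = 2.
Octahedral high-spin t₂g² eg⁰: CFSE = -0.8 × 11520 = -9216 cm⁻¹.
Tetrahedral e² t₂⁰ gives -1.2Δₜ = -1.2 × (4/9) × 11520 = -6144 cm⁻¹.
OSPE = -9216 − (-6144) = -3072 cm⁻¹.

-3072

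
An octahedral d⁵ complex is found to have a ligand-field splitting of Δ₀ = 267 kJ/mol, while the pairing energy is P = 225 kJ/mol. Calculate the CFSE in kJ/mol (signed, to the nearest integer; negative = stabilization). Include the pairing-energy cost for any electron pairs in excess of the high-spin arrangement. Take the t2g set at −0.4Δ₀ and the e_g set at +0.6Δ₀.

-84

Δ₀ > P, so pairing is preferred: the ground state is low-spin.
Configuration: t2g^5 e_g^0.
Orbital CFSE = -2.0Δ₀ = -2.0 × 267 = -534 kJ/mol.
Excess pairs vs high-spin: 2 − 0 = 2; pairing cost = +450 kJ/mol.
Net CFSE = -534 + 450 = -84 kJ/mol.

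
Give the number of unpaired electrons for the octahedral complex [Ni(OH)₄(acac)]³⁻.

2

Ligand charges: 4×(-1) from OH⁻ and 1×(-1) from acac⁻ sum to -5; with overall charge -3, Ni is +2.
Group 10 minus oxidation state +2 gives a d⁸ configuration for Ni²⁺.
Configuration: t₂g⁶ eg², giving 2 unpaired electrons.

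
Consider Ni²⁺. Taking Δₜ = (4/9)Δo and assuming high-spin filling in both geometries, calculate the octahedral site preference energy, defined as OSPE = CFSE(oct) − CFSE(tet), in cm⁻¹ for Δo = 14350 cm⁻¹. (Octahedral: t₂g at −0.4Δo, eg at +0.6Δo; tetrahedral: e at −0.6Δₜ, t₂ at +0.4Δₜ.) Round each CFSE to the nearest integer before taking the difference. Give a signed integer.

Ni is in group 10, so Ni²⁺ is d⁸ (10 − 2 = 8).
Octahedral high-spin t₂g⁶ eg²: CFSE = -1.2 × 14350 = -17220 cm⁻¹.
In a tetrahedral site the filling is e⁴ t₂⁴: CFSE(tet) = -0.8Δₜ = -0.8 × (4/9)(14350) = -5102 cm⁻¹.
OSPE = -17220 − (-5102) = -12118 cm⁻¹.

-12118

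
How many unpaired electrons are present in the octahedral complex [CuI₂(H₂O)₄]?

Ligand charges: 2×(-1) from I⁻ and 4×(+0) from H₂O sum to -2; with overall charge +0, Cu is +2.
Group 11 minus oxidation state +2 gives a d⁹ configuration for Cu²⁺.
Configuration: t₂g⁶ eg³, giving 1 unpaired electron.

1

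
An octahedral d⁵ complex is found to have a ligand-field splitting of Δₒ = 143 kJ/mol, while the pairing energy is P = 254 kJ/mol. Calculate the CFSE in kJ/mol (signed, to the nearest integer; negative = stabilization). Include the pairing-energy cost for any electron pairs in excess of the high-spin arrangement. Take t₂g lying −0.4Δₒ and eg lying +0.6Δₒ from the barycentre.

Here Δₒ < P (143 < 254), so the high-spin state is favoured.
Filling d⁵ accordingly: t₂g³ eg².
Orbital CFSE = 0.0Δₒ = 0.0 × 143 = 0 kJ/mol.
High-spin has no excess pairs, so no pairing correction applies.

0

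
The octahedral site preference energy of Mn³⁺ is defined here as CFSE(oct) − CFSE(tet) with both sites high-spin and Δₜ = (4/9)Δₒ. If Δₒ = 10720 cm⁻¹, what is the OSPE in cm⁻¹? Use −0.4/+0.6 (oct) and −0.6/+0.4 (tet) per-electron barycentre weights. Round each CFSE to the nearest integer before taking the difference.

Mn sits in group 7; removing 3 electrons leaves Mn³⁺ with 7 − 3 = 4 d electrons.
In an octahedral site d⁴ (HS) is t₂g³ eg¹, giving CFSE(oct) = -0.6Δₒ = -6432 cm⁻¹.
Tetrahedral: e² t₂², CFSE = 2(−0.6) + 2(+0.4) = -0.4Δₜ = -0.4 × (4/9) × 10720 = -1906 cm⁻¹.
Subtracting, OSPE = -6432 − (-1906) = -4526 cm⁻¹.

-4526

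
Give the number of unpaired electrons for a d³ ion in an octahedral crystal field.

3

Configuration: t₂g³ eg⁰, giving 3 unpaired electrons.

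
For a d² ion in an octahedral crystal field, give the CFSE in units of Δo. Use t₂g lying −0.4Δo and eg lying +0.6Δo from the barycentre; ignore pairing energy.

-0.8 Δo

For octahedral d² the high- and low-spin configurations coincide.
Configuration: t₂g² eg⁰.
CFSE = 2(-0.4Δo) + 0(0.6Δo) = -0.8Δo + 0.0Δo = -0.8Δo.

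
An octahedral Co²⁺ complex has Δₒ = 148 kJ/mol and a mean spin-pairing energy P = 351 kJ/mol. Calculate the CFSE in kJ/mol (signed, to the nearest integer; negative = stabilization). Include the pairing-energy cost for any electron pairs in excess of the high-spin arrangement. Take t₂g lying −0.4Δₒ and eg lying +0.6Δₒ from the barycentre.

Co sits in group 9; removing 2 electrons leaves Co²⁺ with 9 − 2 = 7 d electrons.
Δₒ < P, so pairing is avoided: the ground state is high-spin.
That gives t₂g⁵ eg².
Orbital CFSE = -0.8Δₒ = -0.8 × 148 = -118 kJ/mol.
High-spin has no excess pairs, so no pairing correction applies.

-118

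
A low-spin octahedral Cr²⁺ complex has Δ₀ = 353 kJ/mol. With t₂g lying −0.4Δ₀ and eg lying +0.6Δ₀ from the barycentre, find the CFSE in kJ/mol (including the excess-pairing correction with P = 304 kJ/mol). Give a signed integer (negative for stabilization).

-261

Cr is in group 6, so Cr²⁺ is d⁴ (6 − 2 = 4).
Electron filling gives t₂g⁴ eg⁰.
The orbital stabilization is -1.6Δ₀ = -1.6 × 353 = -565 kJ/mol.
Pairing penalty: 1 pair vs 0 in the high-spin reference → 1 extra × P = 304 kJ/mol.
Net CFSE = -565 + 304 = -261 kJ/mol.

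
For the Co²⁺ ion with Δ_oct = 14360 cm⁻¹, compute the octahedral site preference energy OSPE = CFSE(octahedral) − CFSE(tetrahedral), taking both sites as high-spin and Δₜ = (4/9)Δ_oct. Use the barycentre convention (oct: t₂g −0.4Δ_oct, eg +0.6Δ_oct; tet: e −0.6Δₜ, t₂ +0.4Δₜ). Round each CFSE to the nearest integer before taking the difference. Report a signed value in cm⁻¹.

Group 9 minus oxidation state +2 gives a d⁷ configuration for Co²⁺.
In an octahedral site d⁷ (HS) is t2g^5 e_g^2, giving CFSE(oct) = -0.8Δ_oct = -11488 cm⁻¹.
Tetrahedral: e^4 t2^3, CFSE = 4(−0.6) + 3(+0.4) = -1.2Δₜ = -1.2 × (4/9) × 14360 = -7659 cm⁻¹.
OSPE = -11488 − (-7659) = -3829 cm⁻¹.

-3829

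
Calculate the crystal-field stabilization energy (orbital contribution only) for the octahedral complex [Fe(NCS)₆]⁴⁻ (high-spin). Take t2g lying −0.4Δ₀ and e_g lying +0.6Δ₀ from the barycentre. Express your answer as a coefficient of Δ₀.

Each NCS⁻ contributes -1; 6 × (-1) = -6. With overall charge -4, Fe is in the +2 oxidation state.
Fe²⁺: group 8, so d-count = 8 − 2 = 6.
Configuration: t2g^4 e_g^2.
CFSE = 4(-0.4Δ₀) + 2(0.6Δ₀) = -1.6Δ₀ + 1.2Δ₀ = -0.4Δ₀.

-0.4 Δ₀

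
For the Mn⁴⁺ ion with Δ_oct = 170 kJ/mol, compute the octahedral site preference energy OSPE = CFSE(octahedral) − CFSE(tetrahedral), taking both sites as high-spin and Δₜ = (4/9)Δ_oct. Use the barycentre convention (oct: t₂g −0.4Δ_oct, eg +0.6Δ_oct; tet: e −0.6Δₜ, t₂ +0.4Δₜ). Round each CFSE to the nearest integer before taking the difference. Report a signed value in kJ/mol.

-144

Group 7 minus oxidation state +4 gives a d³ configuration for Mn⁴⁺.
In an octahedral site d³ (HS) is t₂g³ eg⁰, giving CFSE(oct) = -1.2Δ_oct = -204 kJ/mol.
Tetrahedral e² t₂¹ gives -0.8Δₜ = -0.8 × (4/9) × 170 = -60 kJ/mol.
OSPE = CFSE(oct) − CFSE(tet) = -204 − (-60) = -144 kJ/mol.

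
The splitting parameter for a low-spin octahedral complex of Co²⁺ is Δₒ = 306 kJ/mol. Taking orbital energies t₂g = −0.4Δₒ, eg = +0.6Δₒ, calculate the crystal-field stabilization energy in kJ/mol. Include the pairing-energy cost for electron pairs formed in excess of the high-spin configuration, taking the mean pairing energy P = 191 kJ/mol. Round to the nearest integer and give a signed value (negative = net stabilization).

Group 9 minus oxidation state +2 gives a d⁷ configuration for Co²⁺.
Electron filling gives t₂g⁶ eg¹.
CFSE(orbital) = 6×(-0.4Δₒ) + 1×(0.6Δₒ) = -1.8Δₒ; with Δₒ = 306 kJ/mol that is -551 kJ/mol.
Pairing penalty: 3 pairs vs 2 in the high-spin reference → 1 extra × P = 191 kJ/mol.
Combining: -551 + 191 = -360 kJ/mol.

-360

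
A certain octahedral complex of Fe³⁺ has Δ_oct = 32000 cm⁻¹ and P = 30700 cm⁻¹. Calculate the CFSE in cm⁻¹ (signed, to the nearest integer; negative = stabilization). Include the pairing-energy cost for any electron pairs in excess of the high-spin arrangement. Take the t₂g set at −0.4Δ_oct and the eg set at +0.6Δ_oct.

-2600

Fe³⁺: group 8, so d-count = 8 − 3 = 5.
With Δ_oct > P the complex is low-spin.
Filling d⁵ accordingly: t₂g⁵ eg⁰.
Orbital CFSE = -2.0Δ_oct = -2.0 × 32000 = -64000 cm⁻¹.
Excess pairs vs high-spin: 2 − 0 = 2; pairing cost = +61400 cm⁻¹.
Net CFSE = -64000 + 61400 = -2600 cm⁻¹.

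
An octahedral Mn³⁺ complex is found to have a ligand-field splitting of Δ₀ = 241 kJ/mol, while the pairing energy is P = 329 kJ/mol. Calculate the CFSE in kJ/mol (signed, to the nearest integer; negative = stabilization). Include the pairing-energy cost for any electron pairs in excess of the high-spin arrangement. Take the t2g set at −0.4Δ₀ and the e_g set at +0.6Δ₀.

-145

Mn is in group 7, so Mn³⁺ is d⁴ (7 − 3 = 4).
Δ₀ < P, so pairing is avoided: the ground state is high-spin.
That gives t2g^3 e_g^1.
Orbital CFSE = -0.6Δ₀ = -0.6 × 241 = -145 kJ/mol.
High-spin has no excess pairs, so no pairing correction applies.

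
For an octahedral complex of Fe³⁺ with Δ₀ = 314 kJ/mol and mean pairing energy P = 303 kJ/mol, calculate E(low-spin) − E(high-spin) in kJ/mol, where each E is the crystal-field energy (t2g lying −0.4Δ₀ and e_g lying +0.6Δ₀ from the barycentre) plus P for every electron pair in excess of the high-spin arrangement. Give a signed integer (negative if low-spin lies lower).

-22

Fe is in group 8, so Fe³⁺ is d⁵ (8 − 3 = 5).
In the high-spin limit (t2g^3 e_g^2) the orbital term is 0.0Δ₀ = 0 kJ/mol, with no excess pairing.
For low-spin the configuration is t2g^5 e_g^0: orbital energy -2.0 × 314 = -628 kJ/mol, and 2 additional pairs relative to high-spin add 606 kJ/mol, giving -22 kJ/mol.
Thus E(LS) − E(HS) = -22 kJ/mol.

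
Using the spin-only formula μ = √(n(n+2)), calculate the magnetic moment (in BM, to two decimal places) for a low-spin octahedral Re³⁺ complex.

Re³⁺: group 7, so d-count = 7 − 3 = 4.
Configuration: t₂g⁴ eg⁰ → 2 unpaired electrons.
μ(spin-only) = √[2(2+2)] = √8 ≈ 2.83 BM.

2.83 BM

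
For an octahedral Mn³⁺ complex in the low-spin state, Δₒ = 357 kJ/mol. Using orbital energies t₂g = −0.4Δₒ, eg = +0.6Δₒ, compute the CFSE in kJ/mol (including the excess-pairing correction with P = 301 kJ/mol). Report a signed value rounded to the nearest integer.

-270

Mn is in group 7, so Mn³⁺ is d⁴ (7 − 3 = 4).
The d⁴ electrons fill as t₂g⁴ eg⁰.
The orbital stabilization is -1.6Δₒ = -1.6 × 357 = -571 kJ/mol.
Relative to high-spin t₂g³ eg¹ (0 paired), the low-spin configuration has 1 additional pair, contributing +1 × 301 = +301 kJ/mol.
Combining: -571 + 301 = -270 kJ/mol.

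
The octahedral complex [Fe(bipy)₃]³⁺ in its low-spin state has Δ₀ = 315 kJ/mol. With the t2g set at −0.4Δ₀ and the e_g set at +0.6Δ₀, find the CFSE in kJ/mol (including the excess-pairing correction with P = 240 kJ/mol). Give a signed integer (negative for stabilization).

-150

bipy is neutral, so the +3 overall charge sits on Fe: oxidation state +3.
Fe is in group 8, so Fe³⁺ is d⁵ (8 − 3 = 5).
Configuration: t2g^5 e_g^0.
CFSE(orbital) = 5×(-0.4Δ₀) + 0×(0.6Δ₀) = -2.0Δ₀; with Δ₀ = 315 kJ/mol that is -630 kJ/mol.
High-spin d⁵ would be t2g^3 e_g^2 with 0 pairs; low-spin has 2, so 2 excess pairs cost +2P = +480 kJ/mol.
Overall CFSE = -630 + 480 = -150 kJ/mol.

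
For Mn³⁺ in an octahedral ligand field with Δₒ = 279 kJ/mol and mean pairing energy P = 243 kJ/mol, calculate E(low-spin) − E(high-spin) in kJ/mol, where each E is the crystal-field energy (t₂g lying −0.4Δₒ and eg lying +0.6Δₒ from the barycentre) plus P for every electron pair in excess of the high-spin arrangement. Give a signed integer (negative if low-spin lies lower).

Mn sits in group 7; removing 3 electrons leaves Mn³⁺ with 7 − 3 = 4 d electrons.
High-spin d⁴ fills as t₂g³ eg¹ with CFSE 3(−0.4) + 1(+0.6) = -0.6Δₒ = -167 kJ/mol.
Low-spin: t₂g⁴ eg⁰, orbital CFSE = -1.6Δₒ = -446 kJ/mol; plus 1 excess pair × P = +243 kJ/mol; total -203 kJ/mol.
The difference is -203 − (-167) = -36 kJ/mol, so low-spin lies lower.

-36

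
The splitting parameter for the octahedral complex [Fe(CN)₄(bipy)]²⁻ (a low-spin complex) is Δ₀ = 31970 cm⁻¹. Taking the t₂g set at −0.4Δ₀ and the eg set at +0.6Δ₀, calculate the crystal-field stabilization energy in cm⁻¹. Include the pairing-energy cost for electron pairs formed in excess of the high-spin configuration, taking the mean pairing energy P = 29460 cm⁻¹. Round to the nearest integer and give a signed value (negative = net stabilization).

Ligand charges: 4×(-1) from CN⁻ and 1×(+0) from bipy sum to -4; with overall charge -2, Fe is +2.
Fe²⁺: group 8, so d-count = 8 − 2 = 6.
Electron filling gives t₂g⁶ eg⁰.
The orbital stabilization is -2.4Δ₀ = -2.4 × 31970 = -76728 cm⁻¹.
Relative to high-spin t₂g⁴ eg² (1 paired), the low-spin configuration has 2 additional pairs, contributing +2 × 29460 = +58920 cm⁻¹.
Combining: -76728 + 58920 = -17808 cm⁻¹.

-17808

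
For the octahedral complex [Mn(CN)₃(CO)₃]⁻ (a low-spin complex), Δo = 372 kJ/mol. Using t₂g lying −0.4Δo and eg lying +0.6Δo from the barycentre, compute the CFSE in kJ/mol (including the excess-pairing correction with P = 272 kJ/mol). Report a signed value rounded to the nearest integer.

-200

Ligand charges: 3×(-1) from CN⁻ and 3×(+0) from CO sum to -3; with overall charge -1, Mn is +2.
Group 7 minus oxidation state +2 gives a d⁵ configuration for Mn²⁺.
The d⁵ electrons fill as t₂g⁵ eg⁰.
CFSE(orbital) = 5×(-0.4Δo) + 0×(0.6Δo) = -2.0Δo; with Δo = 372 kJ/mol that is -744 kJ/mol.
Relative to high-spin t₂g³ eg² (0 paired), the low-spin configuration has 2 additional pairs, contributing +2 × 272 = +544 kJ/mol.
Net CFSE = -744 + 544 = -200 kJ/mol.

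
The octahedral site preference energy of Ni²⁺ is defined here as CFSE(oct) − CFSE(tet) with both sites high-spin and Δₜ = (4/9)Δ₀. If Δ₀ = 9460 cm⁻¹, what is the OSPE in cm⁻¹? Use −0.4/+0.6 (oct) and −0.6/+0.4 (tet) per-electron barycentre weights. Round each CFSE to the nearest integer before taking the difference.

-7988

Ni²⁺: group 10, so d-count = 10 − 2 = 8.
Octahedral (high-spin): t2g^6 e_g^2, CFSE = 6(−0.4) + 2(+0.6) = -1.2Δ₀ = -1.2 × 9460 = -11352 cm⁻¹.
Tetrahedral: e^4 t2^4, CFSE = 4(−0.6) + 4(+0.4) = -0.8Δₜ = -0.8 × (4/9) × 9460 = -3364 cm⁻¹.
OSPE = CFSE(oct) − CFSE(tet) = -11352 − (-3364) = -7988 cm⁻¹.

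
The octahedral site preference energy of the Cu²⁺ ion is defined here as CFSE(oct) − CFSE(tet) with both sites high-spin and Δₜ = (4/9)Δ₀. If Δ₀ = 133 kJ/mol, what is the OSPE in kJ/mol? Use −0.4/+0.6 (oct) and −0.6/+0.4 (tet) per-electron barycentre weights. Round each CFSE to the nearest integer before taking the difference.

-56

Cu²⁺: group 11, so d-count = 11 − 2 = 9.
Octahedral high-spin t2g^6 e_g^3: CFSE = -0.6 × 133 = -80 kJ/mol.
Tetrahedral: e^4 t2^5, CFSE = 4(−0.6) + 5(+0.4) = -0.4Δₜ = -0.4 × (4/9) × 133 = -24 kJ/mol.
Subtracting, OSPE = -80 − (-24) = -56 kJ/mol.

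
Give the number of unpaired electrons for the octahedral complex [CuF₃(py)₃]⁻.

1

Ligand charges: 3×(-1) from F⁻ and 3×(+0) from py sum to -3; with overall charge -1, Cu is +2.
Group 11 minus oxidation state +2 gives a d⁹ configuration for Cu²⁺.
Configuration: t₂g⁶ eg³, giving 1 unpaired electron.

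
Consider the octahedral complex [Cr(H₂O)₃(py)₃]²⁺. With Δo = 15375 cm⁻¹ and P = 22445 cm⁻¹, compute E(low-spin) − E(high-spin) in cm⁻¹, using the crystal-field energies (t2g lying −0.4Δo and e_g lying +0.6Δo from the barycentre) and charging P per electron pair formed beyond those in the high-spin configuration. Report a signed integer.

Ligand charges: 3×(+0) from H₂O and 3×(+0) from py sum to +0; with overall charge +2, Cr is +2.
Cr sits in group 6; removing 2 electrons leaves Cr²⁺ with 6 − 2 = 4 d electrons.
In the high-spin limit (t2g^3 e_g^1) the orbital term is -0.6Δo = -9225 cm⁻¹, with no excess pairing.
Low-spin: t2g^4 e_g^0, orbital CFSE = -1.6Δo = -24600 cm⁻¹; plus 1 excess pair × P = +22445 cm⁻¹; total -2155 cm⁻¹.
Thus E(LS) − E(HS) = 7070 cm⁻¹.

7070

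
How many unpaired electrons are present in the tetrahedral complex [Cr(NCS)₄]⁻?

Each NCS⁻ contributes -1; 4 × (-1) = -4. With overall charge -1, Cr is in the +3 oxidation state.
Cr is in group 6, so Cr³⁺ is d³ (6 − 3 = 3).
Tetrahedral splitting is small, so the complex is high-spin.
Configuration: e² t₂¹, giving 3 unpaired electrons.

3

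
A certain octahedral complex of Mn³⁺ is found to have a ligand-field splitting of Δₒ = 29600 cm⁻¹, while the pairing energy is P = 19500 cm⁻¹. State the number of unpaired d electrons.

Mn sits in group 7; removing 3 electrons leaves Mn³⁺ with 7 − 3 = 4 d electrons.
Here Δₒ > P (29600 > 19500), so the low-spin state is favoured.
Filling d⁴ accordingly: t₂g⁴ eg⁰.
Unpaired electrons: 2.

2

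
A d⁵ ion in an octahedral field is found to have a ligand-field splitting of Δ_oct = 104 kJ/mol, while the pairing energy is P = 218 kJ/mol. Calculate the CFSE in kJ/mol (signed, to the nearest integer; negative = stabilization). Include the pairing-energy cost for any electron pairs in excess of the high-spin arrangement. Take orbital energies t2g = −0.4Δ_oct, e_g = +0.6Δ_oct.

With Δ_oct < P the complex is high-spin.
Filling d⁵ accordingly: t2g^3 e_g^2.
Orbital CFSE = 0.0Δ_oct = 0.0 × 104 = 0 kJ/mol.
High-spin has no excess pairs, so no pairing correction applies.

0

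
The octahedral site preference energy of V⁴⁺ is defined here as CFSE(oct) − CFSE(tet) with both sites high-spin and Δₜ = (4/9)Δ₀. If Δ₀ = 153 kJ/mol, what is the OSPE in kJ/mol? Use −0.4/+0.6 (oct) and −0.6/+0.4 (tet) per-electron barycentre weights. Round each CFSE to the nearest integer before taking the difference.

V is in group 5, so V⁴⁺ is d¹ (5 − 4 = 1).
In an octahedral site d¹ (HS) is t₂g¹ eg⁰, giving CFSE(oct) = -0.4Δ₀ = -61 kJ/mol.
Tetrahedral: e¹ t₂⁰, CFSE = 1(−0.6) + 0(+0.4) = -0.6Δₜ = -0.6 × (4/9) × 153 = -41 kJ/mol.
OSPE = CFSE(oct) − CFSE(tet) = -61 − (-41) = -20 kJ/mol.

-20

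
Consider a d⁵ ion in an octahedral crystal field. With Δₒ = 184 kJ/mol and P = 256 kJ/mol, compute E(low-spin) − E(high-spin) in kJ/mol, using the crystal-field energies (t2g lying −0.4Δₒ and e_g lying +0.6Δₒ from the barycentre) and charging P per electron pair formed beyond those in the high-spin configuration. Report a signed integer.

High-spin d⁵ fills as t2g^3 e_g^2 with CFSE 3(−0.4) + 2(+0.6) = 0.0Δₒ = 0 kJ/mol.
For low-spin the configuration is t2g^5 e_g^0: orbital energy -2.0 × 184 = -368 kJ/mol, and 2 additional pairs relative to high-spin add 512 kJ/mol, giving 144 kJ/mol.
The difference is 144 − (0) = 144 kJ/mol, so high-spin lies lower.

144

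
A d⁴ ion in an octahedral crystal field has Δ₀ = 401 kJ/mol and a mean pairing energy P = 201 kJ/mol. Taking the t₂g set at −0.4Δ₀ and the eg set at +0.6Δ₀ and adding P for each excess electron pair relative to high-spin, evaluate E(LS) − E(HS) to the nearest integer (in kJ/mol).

-200

High-spin d⁴ fills as t₂g³ eg¹ with CFSE 3(−0.4) + 1(+0.6) = -0.6Δ₀ = -241 kJ/mol.
Low-spin t₂g⁴ eg⁰ gives -1.6Δ₀ = -642 kJ/mol, but forming 1 extra pair costs 1P = 201 kJ/mol, so E(LS) = -642 + 201 = -441 kJ/mol.
Thus E(LS) − E(HS) = -200 kJ/mol.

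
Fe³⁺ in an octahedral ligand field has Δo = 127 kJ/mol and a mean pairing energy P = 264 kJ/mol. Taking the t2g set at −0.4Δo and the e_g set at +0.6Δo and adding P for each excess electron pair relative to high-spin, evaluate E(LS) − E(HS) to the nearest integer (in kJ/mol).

274

Fe sits in group 8; removing 3 electrons leaves Fe³⁺ with 8 − 3 = 5 d electrons.
High-spin: t2g^3 e_g^2, CFSE = 0.0Δo = 0 kJ/mol.
For low-spin the configuration is t2g^5 e_g^0: orbital energy -2.0 × 127 = -254 kJ/mol, and 2 additional pairs relative to high-spin add 528 kJ/mol, giving 274 kJ/mol.
The difference is 274 − (0) = 274 kJ/mol, so high-spin lies lower.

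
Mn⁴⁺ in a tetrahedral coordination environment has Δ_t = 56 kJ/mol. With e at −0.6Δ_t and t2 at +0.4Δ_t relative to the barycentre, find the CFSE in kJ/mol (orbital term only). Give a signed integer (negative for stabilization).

Group 7 minus oxidation state +4 gives a d³ configuration for Mn⁴⁺.
With tetrahedral geometry the complex is necessarily high-spin.
The d³ electrons fill as e^2 t2^1.
CFSE(orbital) = 2×(-0.6Δ_t) + 1×(0.4Δ_t) = -0.8Δ_t; with Δ_t = 56 kJ/mol that is -45 kJ/mol.

-45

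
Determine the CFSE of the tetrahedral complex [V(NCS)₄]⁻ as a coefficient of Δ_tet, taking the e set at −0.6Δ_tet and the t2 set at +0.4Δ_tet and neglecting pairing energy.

-1.2 Δ_tet

Each NCS⁻ contributes -1; 4 × (-1) = -4. With overall charge -1, V is in the +3 oxidation state.
V³⁺: group 5, so d-count = 5 − 3 = 2.
With tetrahedral geometry the complex is necessarily high-spin.
Configuration: e^2 t2^0.
CFSE = 2(-0.6Δ_tet) + 0(0.4Δ_tet) = -1.2Δ_tet + 0.0Δ_tet = -1.2Δ_tet.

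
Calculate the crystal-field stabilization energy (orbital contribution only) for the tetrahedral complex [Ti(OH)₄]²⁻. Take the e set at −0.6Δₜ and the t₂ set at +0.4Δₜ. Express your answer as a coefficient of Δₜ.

Each OH⁻ contributes -1; 4 × (-1) = -4. With overall charge -2, Ti is in the +2 oxidation state.
Ti sits in group 4; removing 2 electrons leaves Ti²⁺ with 4 − 2 = 2 d electrons.
Tetrahedral fields are weak (Δₜ ≈ 4/9 Δₒ), so electrons fill high-spin.
Configuration: e² t₂⁰.
CFSE = 2(-0.6Δₜ) + 0(0.4Δₜ) = -1.2Δₜ + 0.0Δₜ = -1.2Δₜ.

-1.2 Δₜ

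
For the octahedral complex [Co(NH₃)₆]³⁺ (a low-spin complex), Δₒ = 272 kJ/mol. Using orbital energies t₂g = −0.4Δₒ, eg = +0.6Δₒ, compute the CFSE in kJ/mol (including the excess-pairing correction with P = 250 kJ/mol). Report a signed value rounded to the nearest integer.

NH₃ is neutral, so the +3 overall charge sits on Co: oxidation state +3.
Co sits in group 9; removing 3 electrons leaves Co³⁺ with 9 − 3 = 6 d electrons.
Electron filling gives t₂g⁶ eg⁰.
The orbital stabilization is -2.4Δₒ = -2.4 × 272 = -653 kJ/mol.
Pairing penalty: 3 pairs vs 1 in the high-spin reference → 2 extra × P = 500 kJ/mol.
Overall CFSE = -653 + 500 = -153 kJ/mol.

-153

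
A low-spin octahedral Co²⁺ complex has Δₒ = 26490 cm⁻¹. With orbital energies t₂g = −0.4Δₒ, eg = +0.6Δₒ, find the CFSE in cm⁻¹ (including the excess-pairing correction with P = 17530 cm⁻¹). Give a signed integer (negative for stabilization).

Co²⁺: group 9, so d-count = 9 − 2 = 7.
Electron filling gives t₂g⁶ eg¹.
CFSE(orbital) = 6×(-0.4Δₒ) + 1×(0.6Δₒ) = -1.8Δₒ; with Δₒ = 26490 cm⁻¹ that is -47682 cm⁻¹.
High-spin d⁷ would be t₂g⁵ eg² with 2 pairs; low-spin has 3, so 1 excess pair costs +1P = +17530 cm⁻¹.
Combining: -47682 + 17530 = -30152 cm⁻¹.

-30152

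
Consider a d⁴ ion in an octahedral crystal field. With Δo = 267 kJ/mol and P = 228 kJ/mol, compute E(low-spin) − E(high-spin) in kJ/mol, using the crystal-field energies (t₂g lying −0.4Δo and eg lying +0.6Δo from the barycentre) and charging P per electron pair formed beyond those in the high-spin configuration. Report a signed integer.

-39

High-spin d⁴ fills as t₂g³ eg¹ with CFSE 3(−0.4) + 1(+0.6) = -0.6Δo = -160 kJ/mol.
Low-spin: t₂g⁴ eg⁰, orbital CFSE = -1.6Δo = -427 kJ/mol; plus 1 excess pair × P = +228 kJ/mol; total -199 kJ/mol.
Thus E(LS) − E(HS) = -39 kJ/mol.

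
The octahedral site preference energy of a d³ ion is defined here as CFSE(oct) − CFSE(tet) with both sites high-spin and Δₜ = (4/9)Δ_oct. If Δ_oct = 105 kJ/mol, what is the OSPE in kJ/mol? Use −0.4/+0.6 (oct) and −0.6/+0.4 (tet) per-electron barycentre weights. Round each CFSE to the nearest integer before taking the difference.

In an octahedral site d³ (HS) is t₂g³ eg⁰, giving CFSE(oct) = -1.2Δ_oct = -126 kJ/mol.
Tetrahedral e² t₂¹ gives -0.8Δₜ = -0.8 × (4/9) × 105 = -37 kJ/mol.
Subtracting, OSPE = -126 − (-37) = -89 kJ/mol.

-89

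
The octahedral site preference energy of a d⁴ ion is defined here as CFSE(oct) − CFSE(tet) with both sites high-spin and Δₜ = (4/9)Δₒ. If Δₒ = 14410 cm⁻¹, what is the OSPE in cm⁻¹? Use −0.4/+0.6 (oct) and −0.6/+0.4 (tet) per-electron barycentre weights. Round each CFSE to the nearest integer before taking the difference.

In an octahedral site d⁴ (HS) is t2g^3 e_g^1, giving CFSE(oct) = -0.6Δₒ = -8646 cm⁻¹.
In a tetrahedral site the filling is e^2 t2^2: CFSE(tet) = -0.4Δₜ = -0.4 × (4/9)(14410) = -2562 cm⁻¹.
OSPE = -8646 − (-2562) = -6084 cm⁻¹.

-6084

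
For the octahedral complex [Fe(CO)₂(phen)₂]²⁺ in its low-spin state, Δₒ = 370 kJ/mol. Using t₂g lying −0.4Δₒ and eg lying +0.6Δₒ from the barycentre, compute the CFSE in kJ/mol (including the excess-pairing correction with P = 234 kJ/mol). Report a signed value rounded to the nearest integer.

-420

Ligand charges: 2×(+0) from CO and 2×(+0) from phen sum to +0; with overall charge +2, Fe is +2.
Fe sits in group 8; removing 2 electrons leaves Fe²⁺ with 8 − 2 = 6 d electrons.
Configuration: t₂g⁶ eg⁰.
CFSE(orbital) = 6×(-0.4Δₒ) + 0×(0.6Δₒ) = -2.4Δₒ; with Δₒ = 370 kJ/mol that is -888 kJ/mol.
Relative to high-spin t₂g⁴ eg² (1 paired), the low-spin configuration has 2 additional pairs, contributing +2 × 234 = +468 kJ/mol.
Overall CFSE = -888 + 468 = -420 kJ/mol.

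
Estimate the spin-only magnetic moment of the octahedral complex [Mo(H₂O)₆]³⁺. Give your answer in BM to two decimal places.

3.87 BM

H₂O is neutral, so the +3 overall charge sits on Mo: oxidation state +3.
Mo is in group 6, so Mo³⁺ is d³ (6 − 3 = 3).
Configuration: t₂g³ eg⁰ → 3 unpaired electrons.
μ(spin-only) = √[3(3+2)] = √15 ≈ 3.87 BM.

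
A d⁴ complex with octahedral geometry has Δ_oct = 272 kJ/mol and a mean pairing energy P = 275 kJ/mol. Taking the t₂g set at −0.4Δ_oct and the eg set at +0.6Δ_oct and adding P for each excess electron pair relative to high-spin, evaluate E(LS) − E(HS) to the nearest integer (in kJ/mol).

3

High-spin d⁴ fills as t₂g³ eg¹ with CFSE 3(−0.4) + 1(+0.6) = -0.6Δ_oct = -163 kJ/mol.
For low-spin the configuration is t₂g⁴ eg⁰: orbital energy -1.6 × 272 = -435 kJ/mol, and 1 additional pair relative to high-spin adds 275 kJ/mol, giving -160 kJ/mol.
The difference is -160 − (-163) = 3 kJ/mol, so high-spin lies lower.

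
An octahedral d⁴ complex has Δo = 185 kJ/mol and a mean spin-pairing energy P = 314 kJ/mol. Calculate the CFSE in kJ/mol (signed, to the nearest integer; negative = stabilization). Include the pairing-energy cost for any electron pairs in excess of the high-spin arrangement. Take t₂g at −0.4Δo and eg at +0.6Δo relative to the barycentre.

Since Δo = 185 kJ/mol < P = 314 kJ/mol, the complex adopts the high-spin configuration.
Configuration: t₂g³ eg¹.
Orbital CFSE = -0.6Δo = -0.6 × 185 = -111 kJ/mol.
High-spin has no excess pairs, so no pairing correction applies.

-111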